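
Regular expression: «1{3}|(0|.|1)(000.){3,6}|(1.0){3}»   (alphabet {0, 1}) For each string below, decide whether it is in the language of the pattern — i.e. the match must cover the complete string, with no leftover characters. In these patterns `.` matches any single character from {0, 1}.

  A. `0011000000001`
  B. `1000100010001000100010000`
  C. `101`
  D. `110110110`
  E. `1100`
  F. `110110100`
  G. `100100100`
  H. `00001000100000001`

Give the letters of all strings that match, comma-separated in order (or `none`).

A → no match
B → match
C → no match
D → match
E → no match
F → match
G → match
H → match

B, D, F, G, H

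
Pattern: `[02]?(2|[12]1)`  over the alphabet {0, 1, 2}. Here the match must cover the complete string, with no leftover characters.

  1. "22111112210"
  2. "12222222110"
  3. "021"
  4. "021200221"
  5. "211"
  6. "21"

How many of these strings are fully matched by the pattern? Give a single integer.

1. "22111112210" → no match
2. "12222222110" → no match
3. "021" → match
4. "021200221" → no match
5. "211" → match
6. "21" → match
Total matched: 3

3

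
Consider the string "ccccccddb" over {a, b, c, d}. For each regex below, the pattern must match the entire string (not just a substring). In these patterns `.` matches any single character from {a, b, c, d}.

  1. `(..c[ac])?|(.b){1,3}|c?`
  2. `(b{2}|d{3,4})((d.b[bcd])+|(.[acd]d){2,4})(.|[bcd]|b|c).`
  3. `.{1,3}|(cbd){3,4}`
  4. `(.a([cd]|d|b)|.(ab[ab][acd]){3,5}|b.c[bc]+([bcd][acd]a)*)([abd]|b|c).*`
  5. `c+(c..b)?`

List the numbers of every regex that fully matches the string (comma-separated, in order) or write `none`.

1 → no match
2 → no match
3 → no match
4 → no match
5 → match

5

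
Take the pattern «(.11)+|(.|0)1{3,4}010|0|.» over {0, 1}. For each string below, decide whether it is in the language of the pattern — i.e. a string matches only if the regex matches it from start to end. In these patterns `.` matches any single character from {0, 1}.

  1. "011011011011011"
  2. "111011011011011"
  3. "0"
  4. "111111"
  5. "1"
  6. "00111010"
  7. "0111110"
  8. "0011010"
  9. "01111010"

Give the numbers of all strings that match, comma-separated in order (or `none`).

1 → match
2 → match
3 → match
4 → match
5 → match
6 → no match
7 → no match
8 → no match
9 → match

1, 2, 3, 4, 5, 9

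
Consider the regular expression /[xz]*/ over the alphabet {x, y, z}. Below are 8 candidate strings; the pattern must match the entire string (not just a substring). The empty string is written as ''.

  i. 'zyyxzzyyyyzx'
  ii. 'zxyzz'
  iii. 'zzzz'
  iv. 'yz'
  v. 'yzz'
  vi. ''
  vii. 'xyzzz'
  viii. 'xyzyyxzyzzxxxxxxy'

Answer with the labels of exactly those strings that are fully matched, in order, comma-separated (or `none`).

i. 'zyyxzzyyyyzx' → no match
ii. 'zxyzz' → no match
iii. 'zzzz' → match
iv. 'yz' → no match
v. 'yzz' → no match
vi. '' → match
vii. 'xyzzz' → no match
viii → no match

iii, vi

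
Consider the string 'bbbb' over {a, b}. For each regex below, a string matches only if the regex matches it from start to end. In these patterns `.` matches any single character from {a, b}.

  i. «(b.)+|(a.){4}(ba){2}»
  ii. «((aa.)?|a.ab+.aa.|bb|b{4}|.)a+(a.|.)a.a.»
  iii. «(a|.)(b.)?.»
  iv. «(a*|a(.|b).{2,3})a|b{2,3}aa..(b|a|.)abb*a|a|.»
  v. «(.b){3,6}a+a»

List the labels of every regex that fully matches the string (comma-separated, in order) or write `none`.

i, iii

i → match
ii → no match
iii → match
iv → no match
v → no match — must end with 'aa'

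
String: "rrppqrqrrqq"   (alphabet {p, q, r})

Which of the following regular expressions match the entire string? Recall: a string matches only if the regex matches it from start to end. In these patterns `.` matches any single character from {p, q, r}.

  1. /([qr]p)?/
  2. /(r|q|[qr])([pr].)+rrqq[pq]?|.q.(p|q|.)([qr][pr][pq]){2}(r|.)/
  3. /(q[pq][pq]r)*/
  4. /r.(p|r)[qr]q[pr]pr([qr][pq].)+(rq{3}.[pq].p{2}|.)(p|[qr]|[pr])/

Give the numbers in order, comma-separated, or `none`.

2

1 → no match
2 → match
3 → no match
4 → no match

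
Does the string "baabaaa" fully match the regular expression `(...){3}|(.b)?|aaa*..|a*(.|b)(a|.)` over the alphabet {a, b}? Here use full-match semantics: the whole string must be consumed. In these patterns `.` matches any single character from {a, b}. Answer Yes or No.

No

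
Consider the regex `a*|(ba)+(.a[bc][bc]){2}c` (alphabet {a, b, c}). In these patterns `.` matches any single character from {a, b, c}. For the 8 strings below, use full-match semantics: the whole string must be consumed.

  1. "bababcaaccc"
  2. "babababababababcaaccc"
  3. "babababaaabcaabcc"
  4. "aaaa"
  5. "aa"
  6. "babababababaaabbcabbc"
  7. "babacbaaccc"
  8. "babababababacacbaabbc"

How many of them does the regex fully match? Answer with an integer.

1. "bababcaaccc" → match
2 → match
3 → match
4. "aaaa" → match
5. "aa" → match
6 → match
7. "babacbaaccc" → match
8 → match
Total matched: 8

8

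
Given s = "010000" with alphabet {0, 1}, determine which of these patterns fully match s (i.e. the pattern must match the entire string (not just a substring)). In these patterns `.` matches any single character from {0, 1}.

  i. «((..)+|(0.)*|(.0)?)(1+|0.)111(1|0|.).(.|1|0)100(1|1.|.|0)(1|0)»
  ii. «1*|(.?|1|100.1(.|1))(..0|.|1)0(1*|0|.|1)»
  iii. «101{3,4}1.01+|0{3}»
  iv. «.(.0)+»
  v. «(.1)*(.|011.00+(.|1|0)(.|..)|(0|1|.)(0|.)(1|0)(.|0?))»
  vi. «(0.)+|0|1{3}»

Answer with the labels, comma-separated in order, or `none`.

ii, v, vi

i → no match
ii → match
iii → no match
iv → no match
v → match
vi → match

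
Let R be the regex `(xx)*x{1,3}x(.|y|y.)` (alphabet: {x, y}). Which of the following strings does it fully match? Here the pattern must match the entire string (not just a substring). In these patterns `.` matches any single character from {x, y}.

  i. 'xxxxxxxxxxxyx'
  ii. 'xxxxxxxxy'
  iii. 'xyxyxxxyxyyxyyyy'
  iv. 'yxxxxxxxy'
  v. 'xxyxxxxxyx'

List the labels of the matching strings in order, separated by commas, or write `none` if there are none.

i → match
ii → match
iii → no match
iv → no match
v → no match

i, ii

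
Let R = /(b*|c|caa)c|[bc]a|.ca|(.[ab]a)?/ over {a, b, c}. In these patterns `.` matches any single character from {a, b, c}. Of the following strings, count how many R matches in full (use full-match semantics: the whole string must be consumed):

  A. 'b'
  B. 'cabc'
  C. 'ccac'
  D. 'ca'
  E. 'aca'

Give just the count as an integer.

2

A → no match
B → no match
C → no match
D → match
E → match
Total matched: 2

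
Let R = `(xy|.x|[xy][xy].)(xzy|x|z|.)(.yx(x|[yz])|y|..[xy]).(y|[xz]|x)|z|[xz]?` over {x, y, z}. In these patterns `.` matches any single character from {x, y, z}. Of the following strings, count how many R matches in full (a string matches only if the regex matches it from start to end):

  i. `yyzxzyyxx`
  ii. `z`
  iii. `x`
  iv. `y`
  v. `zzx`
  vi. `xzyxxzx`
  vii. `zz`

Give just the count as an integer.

3

i → match
ii → match
iii → match
iv → no match
v → no match
vi → no match
vii → no match
Total matched: 3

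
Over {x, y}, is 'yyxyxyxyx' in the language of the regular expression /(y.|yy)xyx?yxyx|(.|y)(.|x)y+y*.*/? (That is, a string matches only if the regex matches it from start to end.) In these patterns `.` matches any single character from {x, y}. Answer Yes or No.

Yes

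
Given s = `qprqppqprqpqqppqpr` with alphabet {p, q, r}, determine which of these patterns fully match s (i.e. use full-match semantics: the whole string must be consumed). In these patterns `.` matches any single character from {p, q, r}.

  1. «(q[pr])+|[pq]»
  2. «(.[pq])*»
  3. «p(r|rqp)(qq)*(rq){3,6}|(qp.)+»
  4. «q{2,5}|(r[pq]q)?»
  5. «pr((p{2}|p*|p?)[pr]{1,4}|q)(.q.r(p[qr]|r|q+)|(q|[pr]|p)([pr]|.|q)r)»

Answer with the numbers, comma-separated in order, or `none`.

1 → no match
2 → no match
3 → match
4 → no match
5 → no match — must start with `pr`

3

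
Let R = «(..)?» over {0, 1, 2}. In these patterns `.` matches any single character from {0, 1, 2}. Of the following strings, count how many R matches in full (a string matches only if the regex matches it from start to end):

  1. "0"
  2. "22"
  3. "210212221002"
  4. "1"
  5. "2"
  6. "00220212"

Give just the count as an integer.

1 → no match
2 → match
3 → no match
4 → no match
5 → no match
6 → no match
Total matched: 1

1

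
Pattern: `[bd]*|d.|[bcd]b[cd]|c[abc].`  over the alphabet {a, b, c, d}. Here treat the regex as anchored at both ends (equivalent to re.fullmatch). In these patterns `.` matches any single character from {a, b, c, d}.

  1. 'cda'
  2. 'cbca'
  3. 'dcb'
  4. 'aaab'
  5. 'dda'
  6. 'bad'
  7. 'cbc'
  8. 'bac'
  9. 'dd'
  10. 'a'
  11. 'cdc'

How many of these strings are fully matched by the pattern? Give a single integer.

2

1. 'cda' → no match
2. 'cbca' → no match
3. 'dcb' → no match
4. 'aaab' → no match
5. 'dda' → no match
6. 'bad' → no match
7. 'cbc' → match
8. 'bac' → no match
9. 'dd' → match
10. 'a' → no match
11. 'cdc' → no match
Total matched: 2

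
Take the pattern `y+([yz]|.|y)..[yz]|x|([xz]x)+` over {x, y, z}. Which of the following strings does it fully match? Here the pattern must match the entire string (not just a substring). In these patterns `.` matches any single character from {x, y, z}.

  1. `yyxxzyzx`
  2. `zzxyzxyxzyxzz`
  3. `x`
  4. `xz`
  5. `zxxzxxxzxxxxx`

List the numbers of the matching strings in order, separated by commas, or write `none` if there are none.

1 → no match
2 → no match
3 → match
4 → no match
5 → no match

3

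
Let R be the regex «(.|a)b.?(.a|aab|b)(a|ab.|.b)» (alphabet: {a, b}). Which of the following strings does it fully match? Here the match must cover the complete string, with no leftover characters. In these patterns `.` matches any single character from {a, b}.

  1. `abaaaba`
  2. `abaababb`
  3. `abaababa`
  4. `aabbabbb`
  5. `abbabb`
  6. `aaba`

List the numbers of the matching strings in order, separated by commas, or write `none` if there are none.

1 → match
2 → match
3 → match
4 → no match
5 → match
6 → no match

1, 2, 3, 5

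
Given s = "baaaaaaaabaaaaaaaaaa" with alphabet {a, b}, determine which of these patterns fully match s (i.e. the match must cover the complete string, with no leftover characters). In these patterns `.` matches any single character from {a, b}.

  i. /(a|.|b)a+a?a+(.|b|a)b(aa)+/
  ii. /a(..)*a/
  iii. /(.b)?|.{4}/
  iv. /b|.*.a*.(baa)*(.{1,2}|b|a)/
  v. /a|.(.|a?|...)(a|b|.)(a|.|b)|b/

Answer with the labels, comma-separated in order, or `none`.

i, iv

i → match
ii → no match — must start with "a"
iii → no match
iv → match
v → no match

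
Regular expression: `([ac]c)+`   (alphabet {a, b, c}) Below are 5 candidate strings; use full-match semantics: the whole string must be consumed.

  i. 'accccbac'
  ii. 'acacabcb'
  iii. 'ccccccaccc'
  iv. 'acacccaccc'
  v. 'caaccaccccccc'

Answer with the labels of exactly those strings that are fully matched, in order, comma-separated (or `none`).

i → no match
ii → no match — must end with 'c'
iii → match
iv → match
v → no match

iii, iv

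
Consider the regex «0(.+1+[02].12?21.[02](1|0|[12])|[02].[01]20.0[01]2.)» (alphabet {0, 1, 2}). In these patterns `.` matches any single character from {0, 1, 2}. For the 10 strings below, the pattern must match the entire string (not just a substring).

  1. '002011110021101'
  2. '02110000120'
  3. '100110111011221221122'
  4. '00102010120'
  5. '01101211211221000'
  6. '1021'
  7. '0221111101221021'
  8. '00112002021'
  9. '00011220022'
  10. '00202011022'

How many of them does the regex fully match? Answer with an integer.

2

1 → no match
2 → no match
3 → no match — must start with '0'
4 → match
5 → match
6 → no match — must start with '0'
7 → no match
8 → no match
9 → no match
10 → no match
Total matched: 2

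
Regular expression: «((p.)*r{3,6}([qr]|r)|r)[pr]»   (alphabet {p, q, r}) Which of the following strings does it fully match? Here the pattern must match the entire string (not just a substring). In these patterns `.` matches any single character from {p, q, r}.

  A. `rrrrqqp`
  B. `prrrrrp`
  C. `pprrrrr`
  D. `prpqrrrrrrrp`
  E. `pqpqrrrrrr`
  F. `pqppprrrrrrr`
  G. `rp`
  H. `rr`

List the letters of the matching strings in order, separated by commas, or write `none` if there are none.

B, C, D, E, F, G, H

A → no match
B → match
C → match
D → match
E → match
F → match
G → match
H → match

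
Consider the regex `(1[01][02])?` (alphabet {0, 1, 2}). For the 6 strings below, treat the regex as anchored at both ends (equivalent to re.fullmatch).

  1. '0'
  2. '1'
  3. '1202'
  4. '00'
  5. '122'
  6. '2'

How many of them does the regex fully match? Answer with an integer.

0

1 → no match
2 → no match
3 → no match
4 → no match
5 → no match
6 → no match
Total matched: 0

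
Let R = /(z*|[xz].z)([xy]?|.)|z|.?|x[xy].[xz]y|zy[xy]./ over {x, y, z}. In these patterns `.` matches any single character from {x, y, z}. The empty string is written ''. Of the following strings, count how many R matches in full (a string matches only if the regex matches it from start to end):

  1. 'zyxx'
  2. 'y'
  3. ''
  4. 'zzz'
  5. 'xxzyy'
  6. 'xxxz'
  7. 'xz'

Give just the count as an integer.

4

1. 'zyxx' → match
2. 'y' → match
3. '' → match
4. 'zzz' → match
5. 'xxzyy' → no match
6. 'xxxz' → no match
7. 'xz' → no match
Total matched: 4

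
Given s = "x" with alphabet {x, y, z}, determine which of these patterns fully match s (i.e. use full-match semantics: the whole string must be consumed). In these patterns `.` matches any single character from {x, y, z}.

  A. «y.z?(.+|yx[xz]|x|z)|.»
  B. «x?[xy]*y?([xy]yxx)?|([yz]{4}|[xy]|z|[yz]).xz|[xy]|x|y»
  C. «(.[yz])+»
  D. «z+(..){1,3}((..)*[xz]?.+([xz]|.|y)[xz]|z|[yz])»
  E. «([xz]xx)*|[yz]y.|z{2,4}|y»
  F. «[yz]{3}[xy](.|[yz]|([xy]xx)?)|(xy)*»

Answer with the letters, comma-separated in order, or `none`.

A → match
B → match
C → no match
D → no match — must start with "z"
E → no match
F → no match

A, B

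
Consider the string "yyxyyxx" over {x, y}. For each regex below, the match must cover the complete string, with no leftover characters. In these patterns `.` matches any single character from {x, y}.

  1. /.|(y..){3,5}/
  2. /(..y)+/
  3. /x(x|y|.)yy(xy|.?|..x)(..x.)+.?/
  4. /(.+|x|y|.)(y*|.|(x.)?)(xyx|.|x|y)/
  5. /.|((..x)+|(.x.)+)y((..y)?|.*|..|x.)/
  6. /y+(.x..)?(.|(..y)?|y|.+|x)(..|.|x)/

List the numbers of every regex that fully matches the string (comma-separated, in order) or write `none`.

4, 5, 6

1 → no match
2 → no match — must end with "y"
3 → no match — must start with "x"
4 → match
5 → match
6 → match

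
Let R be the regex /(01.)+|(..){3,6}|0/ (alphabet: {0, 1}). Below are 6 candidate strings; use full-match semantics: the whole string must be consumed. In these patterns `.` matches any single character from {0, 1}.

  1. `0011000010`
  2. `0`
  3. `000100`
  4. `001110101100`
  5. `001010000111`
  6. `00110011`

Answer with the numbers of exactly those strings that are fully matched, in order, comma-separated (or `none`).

1. `0011000010` → match
2. `0` → match
3. `000100` → match
4. `001110101100` → match
5. `001010000111` → match
6. `00110011` → match

1, 2, 3, 4, 5, 6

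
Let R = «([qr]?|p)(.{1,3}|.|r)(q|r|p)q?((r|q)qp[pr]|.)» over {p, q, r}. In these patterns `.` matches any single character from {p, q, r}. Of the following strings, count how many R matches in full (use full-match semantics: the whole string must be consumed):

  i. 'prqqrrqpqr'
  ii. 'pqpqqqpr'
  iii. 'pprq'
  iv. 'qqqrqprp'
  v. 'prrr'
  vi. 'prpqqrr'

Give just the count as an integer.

3

i → no match
ii → match
iii → match
iv → no match
v → match
vi → no match
Total matched: 3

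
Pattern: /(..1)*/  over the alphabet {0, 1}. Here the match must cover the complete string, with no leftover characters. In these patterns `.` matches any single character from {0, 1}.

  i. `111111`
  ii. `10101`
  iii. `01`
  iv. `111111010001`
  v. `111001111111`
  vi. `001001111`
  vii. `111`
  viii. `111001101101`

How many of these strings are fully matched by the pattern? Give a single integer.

i. `111111` → match
ii. `10101` → no match
iii. `01` → no match
iv. `111111010001` → no match
v. `111001111111` → match
vi. `001001111` → match
vii. `111` → match
viii. `111001101101` → match
Total matched: 5

5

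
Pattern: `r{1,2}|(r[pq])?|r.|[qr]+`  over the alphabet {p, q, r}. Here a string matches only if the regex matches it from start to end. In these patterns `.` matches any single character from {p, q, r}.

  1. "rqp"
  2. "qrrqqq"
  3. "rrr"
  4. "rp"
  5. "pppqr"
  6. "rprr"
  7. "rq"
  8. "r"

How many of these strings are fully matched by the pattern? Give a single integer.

5

1 → no match
2 → match
3 → match
4 → match
5 → no match
6 → no match
7 → match
8 → match
Total matched: 5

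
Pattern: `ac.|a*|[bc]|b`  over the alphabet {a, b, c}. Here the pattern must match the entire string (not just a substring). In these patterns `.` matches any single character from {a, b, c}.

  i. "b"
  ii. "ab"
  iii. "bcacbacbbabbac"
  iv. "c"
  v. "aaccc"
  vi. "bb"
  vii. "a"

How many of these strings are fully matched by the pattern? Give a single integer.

i → match
ii → no match
iii → no match
iv → match
v → no match
vi → no match
vii → match
Total matched: 3

3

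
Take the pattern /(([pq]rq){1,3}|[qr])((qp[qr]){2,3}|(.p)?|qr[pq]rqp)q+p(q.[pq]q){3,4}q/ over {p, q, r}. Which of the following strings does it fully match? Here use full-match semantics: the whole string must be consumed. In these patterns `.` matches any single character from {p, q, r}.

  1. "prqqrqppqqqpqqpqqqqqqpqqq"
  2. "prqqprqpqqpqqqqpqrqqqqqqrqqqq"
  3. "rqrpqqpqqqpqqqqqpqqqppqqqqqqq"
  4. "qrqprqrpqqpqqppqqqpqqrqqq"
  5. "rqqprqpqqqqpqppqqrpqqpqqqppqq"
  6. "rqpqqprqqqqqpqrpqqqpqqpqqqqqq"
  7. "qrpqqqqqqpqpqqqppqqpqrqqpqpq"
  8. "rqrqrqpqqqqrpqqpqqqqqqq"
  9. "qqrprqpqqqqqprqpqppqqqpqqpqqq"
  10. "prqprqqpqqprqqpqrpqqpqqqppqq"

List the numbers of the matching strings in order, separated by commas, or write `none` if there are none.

1, 10

1 → match
2 → no match
3 → no match
4 → no match
5 → no match
6 → no match
7 → no match — must end with "qq"
8 → no match
9 → no match
10 → match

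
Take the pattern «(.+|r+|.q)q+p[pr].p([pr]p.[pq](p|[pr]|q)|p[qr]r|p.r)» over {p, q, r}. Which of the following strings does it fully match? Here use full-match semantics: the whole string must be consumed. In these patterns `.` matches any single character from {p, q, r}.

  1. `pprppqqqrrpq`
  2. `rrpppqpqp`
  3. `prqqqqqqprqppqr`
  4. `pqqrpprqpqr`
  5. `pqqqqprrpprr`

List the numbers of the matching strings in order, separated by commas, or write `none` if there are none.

1 → no match
2 → no match
3 → match
4 → no match
5 → match

3, 5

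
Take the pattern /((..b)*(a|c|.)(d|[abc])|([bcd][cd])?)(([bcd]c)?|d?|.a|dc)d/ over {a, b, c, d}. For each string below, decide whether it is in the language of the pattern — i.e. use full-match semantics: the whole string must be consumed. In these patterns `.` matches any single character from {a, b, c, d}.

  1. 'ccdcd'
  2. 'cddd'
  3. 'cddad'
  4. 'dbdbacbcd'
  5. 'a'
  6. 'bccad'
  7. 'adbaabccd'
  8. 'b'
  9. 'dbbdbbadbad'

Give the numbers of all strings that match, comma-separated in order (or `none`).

1 → match
2 → match
3 → match
4 → no match
5 → no match — must end with 'd'
6 → match
7 → match
8 → no match — must end with 'd'
9 → match

1, 2, 3, 6, 7, 9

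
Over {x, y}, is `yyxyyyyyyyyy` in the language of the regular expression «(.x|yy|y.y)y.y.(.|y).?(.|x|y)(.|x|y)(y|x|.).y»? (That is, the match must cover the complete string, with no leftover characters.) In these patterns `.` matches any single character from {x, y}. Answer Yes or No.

No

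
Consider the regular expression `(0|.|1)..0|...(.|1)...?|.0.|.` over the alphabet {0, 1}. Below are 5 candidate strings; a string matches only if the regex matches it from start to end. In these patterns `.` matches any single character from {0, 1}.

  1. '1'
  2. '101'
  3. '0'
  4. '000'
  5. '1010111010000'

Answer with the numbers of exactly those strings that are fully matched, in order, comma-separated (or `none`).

1, 2, 3, 4

1 → match
2 → match
3 → match
4 → match
5 → no match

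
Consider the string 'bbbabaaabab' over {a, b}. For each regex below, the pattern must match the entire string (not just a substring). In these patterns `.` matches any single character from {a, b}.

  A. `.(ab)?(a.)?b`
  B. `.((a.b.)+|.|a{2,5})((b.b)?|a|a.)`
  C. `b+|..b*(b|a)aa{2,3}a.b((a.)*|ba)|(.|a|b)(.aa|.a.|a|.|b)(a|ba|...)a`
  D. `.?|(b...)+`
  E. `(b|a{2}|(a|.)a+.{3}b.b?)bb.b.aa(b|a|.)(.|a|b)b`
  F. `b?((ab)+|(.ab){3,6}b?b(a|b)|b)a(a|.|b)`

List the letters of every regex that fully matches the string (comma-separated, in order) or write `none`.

E

A → no match
B → no match
C → no match
D → no match
E → match
F → no match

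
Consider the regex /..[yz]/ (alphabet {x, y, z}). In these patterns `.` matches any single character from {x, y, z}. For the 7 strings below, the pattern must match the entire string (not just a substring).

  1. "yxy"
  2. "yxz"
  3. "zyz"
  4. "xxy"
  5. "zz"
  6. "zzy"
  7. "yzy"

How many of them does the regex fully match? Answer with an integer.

1 → match
2 → match
3 → match
4 → match
5 → no match
6 → match
7 → match
Total matched: 6

6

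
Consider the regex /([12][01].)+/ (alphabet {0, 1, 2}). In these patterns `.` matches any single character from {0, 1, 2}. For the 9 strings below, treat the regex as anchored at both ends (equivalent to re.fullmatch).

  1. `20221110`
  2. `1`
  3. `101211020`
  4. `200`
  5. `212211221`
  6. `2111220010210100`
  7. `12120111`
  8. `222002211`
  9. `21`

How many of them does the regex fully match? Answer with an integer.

1 → no match
2 → no match
3 → no match
4 → match
5 → no match
6 → no match
7 → no match
8 → no match
9 → no match
Total matched: 1

1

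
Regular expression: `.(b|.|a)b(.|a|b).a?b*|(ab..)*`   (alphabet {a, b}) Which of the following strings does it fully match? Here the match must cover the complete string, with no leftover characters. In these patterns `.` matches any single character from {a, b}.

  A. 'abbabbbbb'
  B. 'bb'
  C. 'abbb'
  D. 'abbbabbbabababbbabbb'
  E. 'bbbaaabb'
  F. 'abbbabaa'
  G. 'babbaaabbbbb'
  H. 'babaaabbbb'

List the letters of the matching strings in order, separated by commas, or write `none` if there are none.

A, C, D, E, F, H

A → match
B → no match
C → match
D → match
E → match
F → match
G → no match
H → match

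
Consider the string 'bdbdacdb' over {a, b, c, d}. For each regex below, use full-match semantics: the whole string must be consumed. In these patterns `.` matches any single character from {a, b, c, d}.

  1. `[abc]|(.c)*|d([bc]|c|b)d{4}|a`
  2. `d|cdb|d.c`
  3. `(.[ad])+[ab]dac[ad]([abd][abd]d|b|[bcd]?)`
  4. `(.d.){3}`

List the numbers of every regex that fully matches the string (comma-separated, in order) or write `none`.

1 → no match
2 → no match
3 → match
4 → no match

3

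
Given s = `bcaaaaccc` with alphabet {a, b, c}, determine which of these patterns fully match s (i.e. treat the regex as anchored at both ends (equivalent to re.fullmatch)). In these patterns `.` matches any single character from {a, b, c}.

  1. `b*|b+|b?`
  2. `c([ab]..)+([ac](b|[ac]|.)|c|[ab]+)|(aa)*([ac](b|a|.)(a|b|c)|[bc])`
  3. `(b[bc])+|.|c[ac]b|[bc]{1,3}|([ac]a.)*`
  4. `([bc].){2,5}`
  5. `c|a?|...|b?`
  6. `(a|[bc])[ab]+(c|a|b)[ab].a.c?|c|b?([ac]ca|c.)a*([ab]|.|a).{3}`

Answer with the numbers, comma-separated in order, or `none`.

1 → no match
2 → no match
3 → no match
4 → no match
5 → no match
6 → match

6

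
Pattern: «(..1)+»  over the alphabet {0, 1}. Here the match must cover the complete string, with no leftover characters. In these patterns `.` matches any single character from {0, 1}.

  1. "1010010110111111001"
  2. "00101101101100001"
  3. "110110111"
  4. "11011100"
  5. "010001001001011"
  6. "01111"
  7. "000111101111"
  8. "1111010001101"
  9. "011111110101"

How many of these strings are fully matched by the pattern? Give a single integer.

1 → no match
2 → no match
3 → no match
4 → no match — must end with "1"
5 → no match
6 → no match
7 → no match
8 → no match
9 → no match
Total matched: 0

0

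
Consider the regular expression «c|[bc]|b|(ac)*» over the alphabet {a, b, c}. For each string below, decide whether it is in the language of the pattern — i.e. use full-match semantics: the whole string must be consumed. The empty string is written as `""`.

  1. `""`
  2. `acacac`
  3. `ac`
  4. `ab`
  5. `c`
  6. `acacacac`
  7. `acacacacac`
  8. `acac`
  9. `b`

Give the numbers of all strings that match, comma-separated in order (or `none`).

1 → match
2 → match
3 → match
4 → no match
5 → match
6 → match
7 → match
8 → match
9 → match

1, 2, 3, 5, 6, 7, 8, 9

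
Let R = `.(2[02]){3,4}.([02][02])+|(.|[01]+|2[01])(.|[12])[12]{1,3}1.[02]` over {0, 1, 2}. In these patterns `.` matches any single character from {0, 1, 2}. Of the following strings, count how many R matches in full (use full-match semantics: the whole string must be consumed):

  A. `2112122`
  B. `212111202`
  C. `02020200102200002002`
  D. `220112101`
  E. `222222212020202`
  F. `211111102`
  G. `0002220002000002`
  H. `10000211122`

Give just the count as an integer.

A. `2112122` → match
B. `212111202` → no match
C → no match
D. `220112101` → no match
E → no match
F. `211111102` → match
G → no match
H. `10000211122` → match
Total matched: 3

3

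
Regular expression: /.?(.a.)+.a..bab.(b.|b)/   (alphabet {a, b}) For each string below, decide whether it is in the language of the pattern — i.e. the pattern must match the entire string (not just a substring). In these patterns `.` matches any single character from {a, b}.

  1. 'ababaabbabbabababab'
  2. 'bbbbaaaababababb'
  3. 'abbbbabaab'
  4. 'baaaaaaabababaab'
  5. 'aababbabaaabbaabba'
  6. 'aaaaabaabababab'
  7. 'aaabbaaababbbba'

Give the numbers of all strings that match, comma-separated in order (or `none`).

1, 6

1 → match
2 → no match
3 → no match
4 → no match
5 → no match
6 → match
7 → no match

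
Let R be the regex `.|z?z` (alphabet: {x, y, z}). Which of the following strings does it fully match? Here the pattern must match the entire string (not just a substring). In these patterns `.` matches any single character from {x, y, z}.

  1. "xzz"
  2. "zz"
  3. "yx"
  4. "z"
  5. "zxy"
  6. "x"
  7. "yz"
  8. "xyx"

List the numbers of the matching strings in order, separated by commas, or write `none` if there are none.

2, 4, 6

1 → no match
2 → match
3 → no match
4 → match
5 → no match
6 → match
7 → no match
8 → no match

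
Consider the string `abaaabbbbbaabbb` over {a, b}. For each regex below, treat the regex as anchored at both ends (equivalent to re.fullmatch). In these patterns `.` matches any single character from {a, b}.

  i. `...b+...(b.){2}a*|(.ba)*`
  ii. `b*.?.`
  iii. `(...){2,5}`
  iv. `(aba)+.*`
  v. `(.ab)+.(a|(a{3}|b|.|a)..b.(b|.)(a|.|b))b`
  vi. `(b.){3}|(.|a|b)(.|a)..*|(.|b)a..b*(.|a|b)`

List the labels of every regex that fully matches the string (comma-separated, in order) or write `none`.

iii, iv, vi

i → no match
ii → no match
iii → match
iv → match
v → no match
vi → match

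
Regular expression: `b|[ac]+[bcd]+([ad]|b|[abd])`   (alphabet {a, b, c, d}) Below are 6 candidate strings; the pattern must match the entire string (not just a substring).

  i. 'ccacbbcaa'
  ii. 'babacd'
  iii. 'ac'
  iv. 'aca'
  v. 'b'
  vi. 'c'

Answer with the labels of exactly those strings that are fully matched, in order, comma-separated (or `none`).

iv, v

i → no match
ii → no match
iii → no match
iv → match
v → match
vi → no match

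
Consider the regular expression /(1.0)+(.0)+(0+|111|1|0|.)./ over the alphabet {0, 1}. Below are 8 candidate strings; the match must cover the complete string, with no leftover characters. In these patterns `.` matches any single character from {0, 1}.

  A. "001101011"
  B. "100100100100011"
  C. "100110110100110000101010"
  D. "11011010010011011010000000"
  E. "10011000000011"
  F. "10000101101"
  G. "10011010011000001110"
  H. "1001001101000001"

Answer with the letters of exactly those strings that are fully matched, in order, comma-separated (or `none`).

A → no match — must start with "1"
B → match
C → no match
D → match
E → match
F → no match
G → match
H → match

B, D, E, G, H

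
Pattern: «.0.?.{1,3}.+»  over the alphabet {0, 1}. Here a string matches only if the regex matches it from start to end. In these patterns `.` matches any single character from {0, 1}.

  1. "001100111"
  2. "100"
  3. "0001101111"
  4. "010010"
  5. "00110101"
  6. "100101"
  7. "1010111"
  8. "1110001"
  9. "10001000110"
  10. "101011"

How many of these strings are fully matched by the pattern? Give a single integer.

7

1 → match
2 → no match
3 → match
4 → no match
5 → match
6 → match
7 → match
8 → no match
9 → match
10 → match
Total matched: 7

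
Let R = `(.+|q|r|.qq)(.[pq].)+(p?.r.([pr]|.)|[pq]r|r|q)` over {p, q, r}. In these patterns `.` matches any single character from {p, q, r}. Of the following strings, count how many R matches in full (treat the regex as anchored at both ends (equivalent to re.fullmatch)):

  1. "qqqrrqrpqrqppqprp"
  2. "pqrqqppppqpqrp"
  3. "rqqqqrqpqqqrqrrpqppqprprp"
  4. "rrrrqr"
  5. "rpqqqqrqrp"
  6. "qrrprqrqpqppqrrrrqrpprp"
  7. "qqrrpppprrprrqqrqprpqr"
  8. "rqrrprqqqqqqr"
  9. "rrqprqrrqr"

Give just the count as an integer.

2

1 → no match
2 → no match
3 → no match
4 → no match
5 → no match
6 → no match
7 → match
8 → match
9 → no match
Total matched: 2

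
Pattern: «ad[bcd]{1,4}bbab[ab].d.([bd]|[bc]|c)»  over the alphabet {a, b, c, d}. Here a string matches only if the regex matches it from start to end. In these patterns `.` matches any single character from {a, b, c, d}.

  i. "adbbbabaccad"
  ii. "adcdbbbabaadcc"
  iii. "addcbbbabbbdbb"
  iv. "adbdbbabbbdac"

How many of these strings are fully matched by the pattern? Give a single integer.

i → no match
ii → match
iii → match
iv → match
Total matched: 3

3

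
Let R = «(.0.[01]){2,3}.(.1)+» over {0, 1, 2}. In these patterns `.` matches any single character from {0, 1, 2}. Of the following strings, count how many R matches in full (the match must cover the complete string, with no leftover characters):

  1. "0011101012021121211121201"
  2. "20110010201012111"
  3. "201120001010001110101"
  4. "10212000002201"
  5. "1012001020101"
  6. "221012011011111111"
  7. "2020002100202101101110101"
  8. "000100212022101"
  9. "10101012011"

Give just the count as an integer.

1 → no match
2 → match
3 → match
4 → no match
5 → no match
6 → no match
7 → no match
8 → no match
9. "10101012011" → no match
Total matched: 2

2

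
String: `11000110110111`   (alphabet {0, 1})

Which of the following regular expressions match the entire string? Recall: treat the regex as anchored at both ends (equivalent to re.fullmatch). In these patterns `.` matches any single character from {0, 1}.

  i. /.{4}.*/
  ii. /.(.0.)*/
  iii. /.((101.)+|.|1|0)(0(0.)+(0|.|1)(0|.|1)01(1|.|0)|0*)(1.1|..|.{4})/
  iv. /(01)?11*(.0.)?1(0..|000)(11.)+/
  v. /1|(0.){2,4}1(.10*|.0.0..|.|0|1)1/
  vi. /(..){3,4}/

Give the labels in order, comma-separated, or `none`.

i, iii, iv

i → match
ii → no match
iii → match
iv → match
v → no match
vi → no match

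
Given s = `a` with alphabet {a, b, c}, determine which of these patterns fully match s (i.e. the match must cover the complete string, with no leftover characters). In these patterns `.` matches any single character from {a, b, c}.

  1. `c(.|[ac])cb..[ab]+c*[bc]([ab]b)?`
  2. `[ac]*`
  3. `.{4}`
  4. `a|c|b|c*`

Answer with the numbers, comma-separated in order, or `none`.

2, 4

1 → no match — must start with `c`
2 → match
3 → no match
4 → match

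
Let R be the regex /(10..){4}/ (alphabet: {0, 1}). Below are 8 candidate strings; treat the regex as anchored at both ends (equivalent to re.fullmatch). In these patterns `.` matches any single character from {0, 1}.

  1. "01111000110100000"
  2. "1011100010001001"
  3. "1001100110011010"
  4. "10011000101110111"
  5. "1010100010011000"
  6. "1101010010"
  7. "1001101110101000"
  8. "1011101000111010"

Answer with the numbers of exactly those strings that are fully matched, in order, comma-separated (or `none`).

1 → no match — must start with "10"
2 → match
3 → match
4 → no match
5 → match
6 → no match — must start with "10"
7 → match
8 → no match

2, 3, 5, 7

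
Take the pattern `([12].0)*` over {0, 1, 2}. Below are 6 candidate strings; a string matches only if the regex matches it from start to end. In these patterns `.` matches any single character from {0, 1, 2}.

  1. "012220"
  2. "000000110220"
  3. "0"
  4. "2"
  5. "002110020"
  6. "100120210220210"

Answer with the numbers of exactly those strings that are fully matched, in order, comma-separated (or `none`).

1. "012220" → no match
2. "000000110220" → no match
3. "0" → no match
4. "2" → no match
5. "002110020" → no match
6 → match

6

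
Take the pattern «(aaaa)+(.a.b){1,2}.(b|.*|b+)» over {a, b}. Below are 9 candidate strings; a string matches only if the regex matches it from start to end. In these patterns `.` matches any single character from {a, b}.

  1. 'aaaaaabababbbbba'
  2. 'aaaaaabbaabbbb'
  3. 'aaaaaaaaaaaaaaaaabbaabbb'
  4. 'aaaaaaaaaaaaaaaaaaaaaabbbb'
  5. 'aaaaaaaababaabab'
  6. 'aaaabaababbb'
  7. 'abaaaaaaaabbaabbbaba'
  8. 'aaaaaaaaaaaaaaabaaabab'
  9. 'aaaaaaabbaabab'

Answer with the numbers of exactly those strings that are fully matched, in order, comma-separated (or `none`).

1 → no match
2 → match
3 → no match
4 → match
5 → no match
6 → match
7 → no match — must start with 'aaaa'
8 → match
9 → match

2, 4, 6, 8, 9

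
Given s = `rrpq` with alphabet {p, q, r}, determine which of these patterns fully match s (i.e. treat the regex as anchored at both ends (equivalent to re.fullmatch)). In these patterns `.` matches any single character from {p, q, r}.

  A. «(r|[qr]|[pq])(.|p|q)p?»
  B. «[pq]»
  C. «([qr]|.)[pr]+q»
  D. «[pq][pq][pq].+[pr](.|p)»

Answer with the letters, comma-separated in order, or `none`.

C

A → no match
B → no match
C → match
D → no match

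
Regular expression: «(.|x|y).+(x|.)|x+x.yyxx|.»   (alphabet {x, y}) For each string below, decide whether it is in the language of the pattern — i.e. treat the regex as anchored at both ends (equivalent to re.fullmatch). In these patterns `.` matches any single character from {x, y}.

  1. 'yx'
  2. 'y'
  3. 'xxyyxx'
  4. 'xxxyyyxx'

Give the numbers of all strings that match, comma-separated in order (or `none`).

2, 3, 4

1. 'yx' → no match
2. 'y' → match
3. 'xxyyxx' → match
4. 'xxxyyyxx' → match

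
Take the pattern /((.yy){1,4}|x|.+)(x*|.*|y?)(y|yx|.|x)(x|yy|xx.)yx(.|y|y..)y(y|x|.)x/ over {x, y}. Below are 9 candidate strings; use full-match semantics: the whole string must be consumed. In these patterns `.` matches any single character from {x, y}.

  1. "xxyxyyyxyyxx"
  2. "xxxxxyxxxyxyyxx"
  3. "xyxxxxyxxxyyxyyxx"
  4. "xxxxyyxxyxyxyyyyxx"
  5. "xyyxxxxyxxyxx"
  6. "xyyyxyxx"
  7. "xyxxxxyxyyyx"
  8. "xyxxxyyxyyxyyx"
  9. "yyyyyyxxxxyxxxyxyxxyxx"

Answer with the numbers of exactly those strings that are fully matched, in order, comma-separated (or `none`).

1, 2, 3, 4, 5, 7, 8, 9

1 → match
2 → match
3 → match
4 → match
5 → match
6 → no match
7 → match
8 → match
9 → match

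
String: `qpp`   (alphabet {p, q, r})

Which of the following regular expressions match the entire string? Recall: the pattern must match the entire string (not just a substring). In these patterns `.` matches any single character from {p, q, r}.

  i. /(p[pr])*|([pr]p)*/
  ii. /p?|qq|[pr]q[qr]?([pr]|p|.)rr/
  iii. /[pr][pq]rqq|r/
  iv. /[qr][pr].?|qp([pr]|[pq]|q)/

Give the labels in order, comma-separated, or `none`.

i → no match
ii → no match
iii → no match
iv → match

iv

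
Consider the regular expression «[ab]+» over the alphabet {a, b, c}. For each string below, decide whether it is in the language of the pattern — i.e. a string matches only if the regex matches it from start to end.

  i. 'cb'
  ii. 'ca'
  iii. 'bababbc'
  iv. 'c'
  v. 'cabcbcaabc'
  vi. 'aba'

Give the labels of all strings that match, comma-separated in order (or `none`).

vi

i → no match
ii → no match
iii → no match
iv → no match
v → no match
vi → match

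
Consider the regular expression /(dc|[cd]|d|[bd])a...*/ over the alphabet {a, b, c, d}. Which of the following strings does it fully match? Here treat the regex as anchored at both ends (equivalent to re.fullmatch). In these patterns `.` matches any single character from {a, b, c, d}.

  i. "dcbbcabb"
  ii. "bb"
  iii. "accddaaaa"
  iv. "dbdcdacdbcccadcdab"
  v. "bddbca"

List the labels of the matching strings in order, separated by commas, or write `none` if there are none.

i → no match
ii → no match
iii → no match
iv → no match
v → no match

none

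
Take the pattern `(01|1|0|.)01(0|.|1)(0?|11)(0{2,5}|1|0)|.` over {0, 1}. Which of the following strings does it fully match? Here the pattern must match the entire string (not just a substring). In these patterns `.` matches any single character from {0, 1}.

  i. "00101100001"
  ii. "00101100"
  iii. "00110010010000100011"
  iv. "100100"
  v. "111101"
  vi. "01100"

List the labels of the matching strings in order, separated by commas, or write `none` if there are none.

ii

i → no match
ii → match
iii → no match
iv → no match
v → no match
vi → no match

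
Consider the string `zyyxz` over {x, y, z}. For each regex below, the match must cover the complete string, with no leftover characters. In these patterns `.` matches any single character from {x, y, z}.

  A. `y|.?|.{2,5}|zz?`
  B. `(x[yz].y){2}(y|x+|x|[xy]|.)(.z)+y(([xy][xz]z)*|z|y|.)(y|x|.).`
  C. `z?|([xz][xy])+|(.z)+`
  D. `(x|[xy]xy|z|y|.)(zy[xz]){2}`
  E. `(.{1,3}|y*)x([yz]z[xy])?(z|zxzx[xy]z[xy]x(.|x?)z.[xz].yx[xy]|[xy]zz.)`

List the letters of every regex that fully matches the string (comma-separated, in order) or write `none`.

A → match
B → no match — must start with `x`
C → no match
D → no match
E → match

A, E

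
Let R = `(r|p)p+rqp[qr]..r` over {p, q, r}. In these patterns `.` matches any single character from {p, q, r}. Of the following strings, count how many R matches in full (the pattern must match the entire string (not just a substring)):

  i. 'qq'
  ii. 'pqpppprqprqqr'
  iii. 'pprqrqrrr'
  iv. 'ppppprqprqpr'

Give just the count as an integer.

1

i → no match — must end with 'r'
ii → no match
iii → no match
iv → match
Total matched: 1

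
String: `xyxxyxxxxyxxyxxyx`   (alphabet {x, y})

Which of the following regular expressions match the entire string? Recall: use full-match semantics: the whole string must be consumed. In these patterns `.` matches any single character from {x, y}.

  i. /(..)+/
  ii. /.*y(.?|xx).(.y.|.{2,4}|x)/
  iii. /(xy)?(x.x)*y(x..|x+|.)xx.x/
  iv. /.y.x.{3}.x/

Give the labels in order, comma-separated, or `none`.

i → no match
ii → match
iii → match
iv → no match

ii, iii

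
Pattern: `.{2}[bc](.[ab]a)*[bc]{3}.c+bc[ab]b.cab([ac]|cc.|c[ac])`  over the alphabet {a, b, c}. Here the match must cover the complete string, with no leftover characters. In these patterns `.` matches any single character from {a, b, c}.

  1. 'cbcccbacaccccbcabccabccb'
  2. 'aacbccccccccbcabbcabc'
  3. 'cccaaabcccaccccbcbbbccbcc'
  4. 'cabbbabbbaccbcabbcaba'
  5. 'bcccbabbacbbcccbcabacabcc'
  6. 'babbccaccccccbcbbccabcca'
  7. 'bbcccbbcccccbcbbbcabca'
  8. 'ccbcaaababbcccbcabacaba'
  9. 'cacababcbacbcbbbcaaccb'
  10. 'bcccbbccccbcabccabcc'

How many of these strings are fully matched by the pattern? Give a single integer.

7

1 → no match
2 → match
3 → no match
4 → match
5 → match
6 → match
7 → match
8 → match
9 → no match
10 → match
Total matched: 7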